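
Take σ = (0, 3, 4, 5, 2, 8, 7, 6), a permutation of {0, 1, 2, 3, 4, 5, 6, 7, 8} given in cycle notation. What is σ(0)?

3

0 appears in (0, 3, 4, 5, 2, 8, 7, 6); the next entry (wrapping around) is 3.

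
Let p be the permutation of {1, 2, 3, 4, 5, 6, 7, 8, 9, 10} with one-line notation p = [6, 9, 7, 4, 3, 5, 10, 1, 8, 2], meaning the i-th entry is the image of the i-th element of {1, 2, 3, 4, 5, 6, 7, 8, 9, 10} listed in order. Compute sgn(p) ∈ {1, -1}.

1

In disjoint-cycle form the cycle lengths are 9, 1.
A cycle of length ℓ contributes ℓ−1 transpositions, so p is a product of 8 transpositions — even.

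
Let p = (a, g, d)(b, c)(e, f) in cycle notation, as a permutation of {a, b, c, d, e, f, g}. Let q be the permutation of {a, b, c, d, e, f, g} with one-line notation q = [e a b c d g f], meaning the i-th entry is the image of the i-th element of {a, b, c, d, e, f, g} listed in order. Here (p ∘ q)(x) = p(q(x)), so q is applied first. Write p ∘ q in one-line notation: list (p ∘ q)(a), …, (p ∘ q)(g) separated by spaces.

For each element, apply q then p: a → e → f; b → a → g; c → b → c; d → c → b; e → d → a; f → g → d; g → f → e.
So p ∘ q in one-line form is f g c b a d e.

f g c b a d e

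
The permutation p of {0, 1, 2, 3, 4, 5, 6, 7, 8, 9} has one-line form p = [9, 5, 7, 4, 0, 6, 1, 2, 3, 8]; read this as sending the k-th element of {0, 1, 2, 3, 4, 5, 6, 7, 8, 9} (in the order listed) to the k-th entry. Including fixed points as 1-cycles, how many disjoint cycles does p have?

3

The cycle decomposition is (0 9 8 3 4)(1 5 6)(2 7), which has 3 cycles (counting 1-cycles).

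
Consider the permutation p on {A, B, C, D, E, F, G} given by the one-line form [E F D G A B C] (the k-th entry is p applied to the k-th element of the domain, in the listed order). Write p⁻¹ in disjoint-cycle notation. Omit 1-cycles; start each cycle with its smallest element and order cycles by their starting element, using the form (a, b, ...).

First write p in disjoint cycles: (A, E)(B, F)(C, D, G).
The inverse reverses every cycle; in canonical form, p⁻¹ = (A, E)(B, F)(C, G, D).

(A, E)(B, F)(C, G, D)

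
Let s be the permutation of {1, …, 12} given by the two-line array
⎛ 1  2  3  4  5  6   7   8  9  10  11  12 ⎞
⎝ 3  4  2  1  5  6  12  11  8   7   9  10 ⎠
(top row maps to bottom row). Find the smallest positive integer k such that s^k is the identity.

12

Writing s as disjoint cycles, the cycle lengths are 4, 3, 3, 1, 1.
Since disjoint cycles commute, ord(s) = lcm(4, 3, 3) = 12.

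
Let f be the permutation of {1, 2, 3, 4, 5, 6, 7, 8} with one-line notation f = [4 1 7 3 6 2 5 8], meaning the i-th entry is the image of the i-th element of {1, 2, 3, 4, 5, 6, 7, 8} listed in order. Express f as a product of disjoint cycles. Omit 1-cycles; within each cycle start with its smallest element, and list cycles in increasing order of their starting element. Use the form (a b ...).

(1 4 3 7 5 6 2)

Start at 1 and follow images: 1 → 4 → 3 → 7 → 5 → 6 → 2 → 1, giving the cycle (1 4 3 7 5 6 2).
Continuing from each remaining unvisited element yields (1 4 3 7 5 6 2).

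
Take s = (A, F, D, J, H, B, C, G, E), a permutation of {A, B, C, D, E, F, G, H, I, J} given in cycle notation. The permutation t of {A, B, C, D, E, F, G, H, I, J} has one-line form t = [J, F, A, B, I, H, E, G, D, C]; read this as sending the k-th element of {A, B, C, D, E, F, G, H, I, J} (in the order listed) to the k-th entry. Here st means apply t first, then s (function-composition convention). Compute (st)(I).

t(I) = D, then s(D) = J; composing gives (st)(I) = J.

J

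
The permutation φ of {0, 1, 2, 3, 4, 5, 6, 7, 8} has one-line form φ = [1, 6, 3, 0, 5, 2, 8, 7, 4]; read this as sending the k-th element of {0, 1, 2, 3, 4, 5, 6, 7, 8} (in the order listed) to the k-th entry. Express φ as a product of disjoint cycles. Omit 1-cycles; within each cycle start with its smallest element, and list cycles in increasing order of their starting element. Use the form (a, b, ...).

From 0: 0 → 1 → 6 → 8 → 4 → 5 → 2 → 3 → 0, closing the cycle (0, 1, 6, 8, 4, 5, 2, 3).
Continuing from each remaining unvisited element yields (0, 1, 6, 8, 4, 5, 2, 3).

(0, 1, 6, 8, 4, 5, 2, 3)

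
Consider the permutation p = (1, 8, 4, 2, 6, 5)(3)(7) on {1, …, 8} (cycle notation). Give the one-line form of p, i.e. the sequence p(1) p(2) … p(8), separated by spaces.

Image by image: 1↦8, 2↦6, 3↦3, 4↦2, 5↦1, 6↦5, 7↦7, 8↦4.
Listing these in domain order gives 8 6 3 2 1 5 7 4.

8 6 3 2 1 5 7 4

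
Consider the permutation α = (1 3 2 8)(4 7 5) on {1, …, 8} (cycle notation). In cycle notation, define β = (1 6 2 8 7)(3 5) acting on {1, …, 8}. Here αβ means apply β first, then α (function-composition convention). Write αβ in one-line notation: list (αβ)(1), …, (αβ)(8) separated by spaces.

6 1 4 7 2 8 3 5

(αβ)(x) = α(β(x)). Computing each image: α(β(1)) = α(6) = 6, α(β(2)) = α(8) = 1, α(β(3)) = α(5) = 4, α(β(4)) = α(4) = 7, α(β(5)) = α(3) = 2, α(β(6)) = α(2) = 8, α(β(7)) = α(1) = 3, α(β(8)) = α(7) = 5.
Hence αβ = [6 1 4 7 2 8 3 5].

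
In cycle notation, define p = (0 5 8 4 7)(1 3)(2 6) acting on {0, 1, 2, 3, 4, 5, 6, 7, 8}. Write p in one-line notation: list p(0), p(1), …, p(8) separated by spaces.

Image by image: 0→5, 1→3, 2→6, 3→1, 4→7, 5→8, 6→2, 7→0, 8→4.
So the one-line form is 5 3 6 1 7 8 2 0 4.

5 3 6 1 7 8 2 0 4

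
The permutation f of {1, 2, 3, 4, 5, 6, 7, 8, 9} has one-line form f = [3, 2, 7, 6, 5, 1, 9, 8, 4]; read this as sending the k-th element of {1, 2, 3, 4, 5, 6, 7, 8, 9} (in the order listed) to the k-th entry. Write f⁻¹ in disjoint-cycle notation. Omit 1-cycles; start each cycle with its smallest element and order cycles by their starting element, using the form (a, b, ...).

First write f in disjoint cycles: (1, 3, 7, 9, 4, 6).
The inverse reverses every cycle; in canonical form, f⁻¹ = (1, 6, 4, 9, 7, 3).

(1, 6, 4, 9, 7, 3)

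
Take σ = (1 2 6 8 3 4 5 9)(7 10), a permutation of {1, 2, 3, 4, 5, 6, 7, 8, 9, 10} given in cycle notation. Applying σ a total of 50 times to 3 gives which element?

5

3 lies in the 8-cycle (1 2 6 8 3 4 5 9).
Powers repeat with period 8 on this cycle, and 50 mod 8 = 2, so σ^50(3) = σ^2(3).
Stepping 2 places around the cycle: 3 → 4 → 5.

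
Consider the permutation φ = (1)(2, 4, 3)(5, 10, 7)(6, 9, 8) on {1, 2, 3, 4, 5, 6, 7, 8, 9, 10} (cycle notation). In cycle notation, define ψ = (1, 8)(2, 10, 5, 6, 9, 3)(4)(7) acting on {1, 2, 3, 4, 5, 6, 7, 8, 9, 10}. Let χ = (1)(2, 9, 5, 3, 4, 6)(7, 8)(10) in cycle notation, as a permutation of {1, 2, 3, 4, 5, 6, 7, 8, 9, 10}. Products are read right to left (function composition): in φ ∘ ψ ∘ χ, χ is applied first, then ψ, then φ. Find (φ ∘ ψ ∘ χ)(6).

(φ ∘ ψ ∘ χ)(6) = φ(ψ(χ(6))). χ(6) = 2, then ψ(2) = 10, then φ(10) = 7, so the result is 7.

7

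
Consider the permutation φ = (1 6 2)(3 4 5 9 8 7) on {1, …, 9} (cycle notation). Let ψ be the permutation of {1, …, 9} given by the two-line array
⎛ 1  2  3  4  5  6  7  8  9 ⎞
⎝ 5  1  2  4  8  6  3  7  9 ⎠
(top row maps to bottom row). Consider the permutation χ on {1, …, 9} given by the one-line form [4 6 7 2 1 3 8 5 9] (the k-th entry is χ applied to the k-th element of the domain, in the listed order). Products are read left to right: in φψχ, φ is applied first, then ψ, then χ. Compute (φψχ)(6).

4

Apply the permutations in order: φ(6) = 2, then ψ(2) = 1, then χ(1) = 4. So (φψχ)(6) = 4.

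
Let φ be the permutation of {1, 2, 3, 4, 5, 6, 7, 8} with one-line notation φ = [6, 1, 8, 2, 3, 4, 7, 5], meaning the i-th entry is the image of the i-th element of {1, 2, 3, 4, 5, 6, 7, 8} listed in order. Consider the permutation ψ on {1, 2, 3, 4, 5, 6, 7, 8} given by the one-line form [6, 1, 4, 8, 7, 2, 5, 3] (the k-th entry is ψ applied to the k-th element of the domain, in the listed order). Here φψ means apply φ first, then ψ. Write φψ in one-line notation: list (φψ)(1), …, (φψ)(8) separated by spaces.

2 6 3 1 4 8 5 7

(φψ)(x) = ψ(φ(x)). Computing each image: ψ(φ(1)) = ψ(6) = 2, ψ(φ(2)) = ψ(1) = 6, ψ(φ(3)) = ψ(8) = 3, ψ(φ(4)) = ψ(2) = 1, ψ(φ(5)) = ψ(3) = 4, ψ(φ(6)) = ψ(4) = 8, ψ(φ(7)) = ψ(7) = 5, ψ(φ(8)) = ψ(5) = 7.
Hence φψ = [2 6 3 1 4 8 5 7].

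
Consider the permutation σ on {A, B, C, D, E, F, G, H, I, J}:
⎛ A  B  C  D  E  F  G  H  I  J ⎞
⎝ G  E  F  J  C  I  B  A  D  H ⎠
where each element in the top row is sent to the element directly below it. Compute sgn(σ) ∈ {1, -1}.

-1

In disjoint-cycle form the cycle lengths are 10.
A cycle of length ℓ contributes ℓ−1 transpositions, so σ is a product of 9 transpositions — odd.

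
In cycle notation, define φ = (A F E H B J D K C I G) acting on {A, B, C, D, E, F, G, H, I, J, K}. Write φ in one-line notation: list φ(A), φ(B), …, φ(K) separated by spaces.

F J I K H E A B G D C

Each element maps to the next entry in its cycle (wrapping to the front): A↦F, B↦J, C↦I, D↦K, E↦H, F↦E, G↦A, H↦B, I↦G, J↦D, K↦C.
Listing these in domain order gives F J I K H E A B G D C.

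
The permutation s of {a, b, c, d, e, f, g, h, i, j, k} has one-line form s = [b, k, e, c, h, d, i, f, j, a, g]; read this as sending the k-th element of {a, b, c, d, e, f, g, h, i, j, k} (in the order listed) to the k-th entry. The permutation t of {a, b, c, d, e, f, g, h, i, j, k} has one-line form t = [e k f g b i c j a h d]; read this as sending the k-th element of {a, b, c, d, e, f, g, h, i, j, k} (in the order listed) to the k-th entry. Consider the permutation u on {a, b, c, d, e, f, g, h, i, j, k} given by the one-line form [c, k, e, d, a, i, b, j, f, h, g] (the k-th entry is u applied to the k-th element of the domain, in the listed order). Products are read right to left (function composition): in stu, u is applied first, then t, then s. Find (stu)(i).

Chase i: u(i) = f; t(f) = i; s(i) = j. Hence (stu)(i) = j.

j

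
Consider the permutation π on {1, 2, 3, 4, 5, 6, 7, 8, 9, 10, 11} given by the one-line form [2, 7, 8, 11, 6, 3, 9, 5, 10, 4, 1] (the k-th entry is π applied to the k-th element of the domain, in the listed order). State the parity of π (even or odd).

odd

In disjoint-cycle form the cycle lengths are 7, 4.
A cycle of length ℓ contributes ℓ−1 transpositions, so π is a product of 6 + 3 = 9 transpositions — odd.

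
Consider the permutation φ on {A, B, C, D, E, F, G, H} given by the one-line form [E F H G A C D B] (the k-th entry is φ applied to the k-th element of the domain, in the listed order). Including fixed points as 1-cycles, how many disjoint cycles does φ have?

3

The cycle decomposition is (A E)(B F C H)(D G), which has 3 cycles (counting 1-cycles).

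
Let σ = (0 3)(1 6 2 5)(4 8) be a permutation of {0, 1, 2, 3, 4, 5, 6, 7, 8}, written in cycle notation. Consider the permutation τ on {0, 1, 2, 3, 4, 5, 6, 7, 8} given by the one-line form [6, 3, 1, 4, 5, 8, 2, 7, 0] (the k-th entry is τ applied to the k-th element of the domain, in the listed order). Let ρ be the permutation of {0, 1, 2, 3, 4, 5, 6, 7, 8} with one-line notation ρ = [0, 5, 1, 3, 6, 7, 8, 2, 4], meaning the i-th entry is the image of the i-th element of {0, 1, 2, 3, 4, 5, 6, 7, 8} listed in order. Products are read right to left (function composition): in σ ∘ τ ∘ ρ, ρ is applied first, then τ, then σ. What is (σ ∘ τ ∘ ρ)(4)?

5

Apply the permutations in order: ρ(4) = 6, then τ(6) = 2, then σ(2) = 5. So (σ ∘ τ ∘ ρ)(4) = 5.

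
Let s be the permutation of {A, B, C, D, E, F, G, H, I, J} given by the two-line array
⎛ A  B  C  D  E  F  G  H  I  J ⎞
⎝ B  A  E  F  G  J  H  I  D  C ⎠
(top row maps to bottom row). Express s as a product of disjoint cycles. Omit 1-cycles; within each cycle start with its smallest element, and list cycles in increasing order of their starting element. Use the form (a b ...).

(A B)(C E G H I D F J)

Start at A and follow images: A → B → A, giving the cycle (A B).
Continuing from each remaining unvisited element yields (A B)(C E G H I D F J).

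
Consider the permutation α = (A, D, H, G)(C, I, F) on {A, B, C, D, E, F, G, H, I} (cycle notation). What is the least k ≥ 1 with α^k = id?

12

The disjoint cycles have lengths 4, 3, 1, 1.
The order is lcm(4, 3) = 12.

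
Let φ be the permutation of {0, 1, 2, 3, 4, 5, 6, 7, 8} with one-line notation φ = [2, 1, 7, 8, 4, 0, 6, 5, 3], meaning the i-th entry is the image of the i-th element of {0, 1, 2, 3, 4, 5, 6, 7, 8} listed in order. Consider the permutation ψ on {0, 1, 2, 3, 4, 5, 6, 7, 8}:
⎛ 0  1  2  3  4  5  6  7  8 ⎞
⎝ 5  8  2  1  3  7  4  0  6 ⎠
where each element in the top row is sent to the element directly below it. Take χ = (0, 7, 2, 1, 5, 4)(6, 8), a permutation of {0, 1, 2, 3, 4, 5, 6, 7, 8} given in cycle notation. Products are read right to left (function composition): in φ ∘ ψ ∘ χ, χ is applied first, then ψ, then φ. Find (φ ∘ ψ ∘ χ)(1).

5

Chase 1: χ(1) = 5; ψ(5) = 7; φ(7) = 5. Hence (φ ∘ ψ ∘ χ)(1) = 5.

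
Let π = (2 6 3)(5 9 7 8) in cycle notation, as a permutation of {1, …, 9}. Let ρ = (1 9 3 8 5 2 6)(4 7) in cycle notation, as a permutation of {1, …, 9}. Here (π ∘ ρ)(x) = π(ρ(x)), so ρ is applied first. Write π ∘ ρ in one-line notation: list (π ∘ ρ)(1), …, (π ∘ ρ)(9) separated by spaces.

7 3 5 8 6 1 4 9 2

(π ∘ ρ)(x) = π(ρ(x)). Computing each image: π(ρ(1)) = π(9) = 7, π(ρ(2)) = π(6) = 3, π(ρ(3)) = π(8) = 5, π(ρ(4)) = π(7) = 8, π(ρ(5)) = π(2) = 6, π(ρ(6)) = π(1) = 1, π(ρ(7)) = π(4) = 4, π(ρ(8)) = π(5) = 9, π(ρ(9)) = π(3) = 2.
Hence π ∘ ρ = [7 3 5 8 6 1 4 9 2].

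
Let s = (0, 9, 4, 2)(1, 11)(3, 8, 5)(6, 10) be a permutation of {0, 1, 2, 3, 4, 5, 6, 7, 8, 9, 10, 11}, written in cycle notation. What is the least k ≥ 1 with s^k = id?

12

The cycle type of s is (4, 3, 2, 2, 1).
The order is lcm(4, 3, 2, 2) = 12.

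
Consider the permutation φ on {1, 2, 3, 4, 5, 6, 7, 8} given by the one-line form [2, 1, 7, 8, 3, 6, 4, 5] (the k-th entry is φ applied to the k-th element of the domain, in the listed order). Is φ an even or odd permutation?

In disjoint-cycle form the cycle lengths are 5, 2, 1.
A cycle is odd iff its length is even; φ has 1 even-length cycle, so sgn(φ) = (−1)^1 and φ is odd.

odd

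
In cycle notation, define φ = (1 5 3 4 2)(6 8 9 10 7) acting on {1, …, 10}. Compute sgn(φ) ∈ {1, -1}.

The cycle lengths are 5, 5.
A cycle of length ℓ contributes ℓ−1 transpositions, so φ is a product of 4 + 4 = 8 transpositions — even.

1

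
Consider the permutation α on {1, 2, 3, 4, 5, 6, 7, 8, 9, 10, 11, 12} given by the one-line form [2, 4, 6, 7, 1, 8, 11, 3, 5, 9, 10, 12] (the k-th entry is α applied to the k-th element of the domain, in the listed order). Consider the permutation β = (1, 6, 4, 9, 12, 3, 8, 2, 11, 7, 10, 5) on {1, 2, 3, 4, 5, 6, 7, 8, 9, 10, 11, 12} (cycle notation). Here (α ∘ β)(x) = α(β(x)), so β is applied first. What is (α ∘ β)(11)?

11

(α ∘ β)(11) = α(β(11)). β(11) = 7, then α(7) = 11. So (α ∘ β)(11) = 11.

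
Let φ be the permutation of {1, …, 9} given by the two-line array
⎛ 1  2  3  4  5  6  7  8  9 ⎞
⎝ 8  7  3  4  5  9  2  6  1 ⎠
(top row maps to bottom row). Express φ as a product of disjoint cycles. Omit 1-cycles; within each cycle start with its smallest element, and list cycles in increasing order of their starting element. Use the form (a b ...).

(1 8 6 9)(2 7)

Iterating φ from 1 gives 1 → 8 → 6 → 9 → 1; that is the 4-cycle (1 8 6 9).
Continuing from each remaining unvisited element yields (1 8 6 9)(2 7).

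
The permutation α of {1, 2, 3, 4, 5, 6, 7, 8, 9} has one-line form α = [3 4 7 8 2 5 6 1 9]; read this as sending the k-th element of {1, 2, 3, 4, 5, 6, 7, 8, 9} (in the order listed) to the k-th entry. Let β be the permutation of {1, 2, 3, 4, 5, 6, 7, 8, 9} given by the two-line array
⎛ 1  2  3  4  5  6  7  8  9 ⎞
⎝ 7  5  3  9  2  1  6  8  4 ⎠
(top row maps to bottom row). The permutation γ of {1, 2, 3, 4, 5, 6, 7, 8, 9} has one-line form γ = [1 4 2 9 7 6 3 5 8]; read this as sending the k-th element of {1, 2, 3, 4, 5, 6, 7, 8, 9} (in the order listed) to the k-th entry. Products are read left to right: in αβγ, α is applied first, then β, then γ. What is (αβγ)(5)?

7

Chase 5: α(5) = 2; β(2) = 5; γ(5) = 7. Hence (αβγ)(5) = 7.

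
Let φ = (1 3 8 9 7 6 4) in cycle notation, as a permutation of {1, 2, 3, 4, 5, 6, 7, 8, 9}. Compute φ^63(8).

8 lies in the 7-cycle (1 3 8 9 7 6 4).
Powers repeat with period 7 on this cycle, and 63 mod 7 = 0, so φ^63(8) = φ^0(8).
So φ^63(8) = 8.

8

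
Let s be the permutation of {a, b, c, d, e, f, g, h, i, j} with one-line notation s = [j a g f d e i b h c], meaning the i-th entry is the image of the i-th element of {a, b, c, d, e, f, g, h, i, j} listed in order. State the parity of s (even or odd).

In disjoint-cycle form the cycle lengths are 7, 3.
A cycle is odd iff its length is even; s has 0 even-length cycles, so sgn(s) = (−1)^0 and s is even.

even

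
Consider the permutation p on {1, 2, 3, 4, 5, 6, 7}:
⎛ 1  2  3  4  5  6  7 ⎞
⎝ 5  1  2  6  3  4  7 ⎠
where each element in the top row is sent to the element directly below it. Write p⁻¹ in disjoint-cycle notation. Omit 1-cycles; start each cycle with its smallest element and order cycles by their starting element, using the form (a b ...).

First write p in disjoint cycles: (1 5 3 2)(4 6).
The inverse reverses every cycle; in canonical form, p⁻¹ = (1 2 3 5)(4 6).

(1 2 3 5)(4 6)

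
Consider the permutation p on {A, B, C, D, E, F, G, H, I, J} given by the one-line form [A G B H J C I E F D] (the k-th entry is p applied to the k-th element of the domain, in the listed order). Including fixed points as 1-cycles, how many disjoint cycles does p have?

3

The cycle decomposition is (A)(B G I F C)(D H E J), which has 3 cycles (counting 1-cycles).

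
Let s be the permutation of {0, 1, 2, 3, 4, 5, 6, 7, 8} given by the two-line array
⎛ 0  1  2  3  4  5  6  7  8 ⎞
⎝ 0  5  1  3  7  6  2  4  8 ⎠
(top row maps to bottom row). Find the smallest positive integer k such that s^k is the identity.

Writing s as disjoint cycles, the cycle lengths are 4, 2, 1, 1, 1.
The order is lcm(4, 2) = 4.

4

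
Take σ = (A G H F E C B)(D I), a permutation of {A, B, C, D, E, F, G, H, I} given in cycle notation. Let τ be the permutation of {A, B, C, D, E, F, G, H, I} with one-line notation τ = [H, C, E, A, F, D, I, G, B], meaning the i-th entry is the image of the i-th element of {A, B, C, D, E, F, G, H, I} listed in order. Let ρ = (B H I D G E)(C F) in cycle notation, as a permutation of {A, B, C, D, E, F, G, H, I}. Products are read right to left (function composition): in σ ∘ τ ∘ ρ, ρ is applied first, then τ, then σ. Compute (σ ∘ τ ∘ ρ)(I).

Chase I: ρ(I) = D; τ(D) = A; σ(A) = G. Hence (σ ∘ τ ∘ ρ)(I) = G.

G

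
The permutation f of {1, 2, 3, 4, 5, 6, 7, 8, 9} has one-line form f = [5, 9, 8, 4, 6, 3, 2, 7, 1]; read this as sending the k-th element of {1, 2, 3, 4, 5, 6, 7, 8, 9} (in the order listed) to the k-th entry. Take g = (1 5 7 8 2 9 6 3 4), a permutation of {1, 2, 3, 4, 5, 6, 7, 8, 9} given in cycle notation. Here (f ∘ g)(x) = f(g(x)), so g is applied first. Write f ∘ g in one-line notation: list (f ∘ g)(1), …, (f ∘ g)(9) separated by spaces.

(f ∘ g)(x) = f(g(x)). Computing each image: f(g(1)) = f(5) = 6, f(g(2)) = f(9) = 1, f(g(3)) = f(4) = 4, f(g(4)) = f(1) = 5, f(g(5)) = f(7) = 2, f(g(6)) = f(3) = 8, f(g(7)) = f(8) = 7, f(g(8)) = f(2) = 9, f(g(9)) = f(6) = 3.
Hence f ∘ g = [6 1 4 5 2 8 7 9 3].

6 1 4 5 2 8 7 9 3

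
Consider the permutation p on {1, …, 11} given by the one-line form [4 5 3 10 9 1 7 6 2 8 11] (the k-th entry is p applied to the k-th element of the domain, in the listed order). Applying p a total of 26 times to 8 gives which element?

Tracing 8 → 6 → … returns to 8 after 5 steps, so 8 lies in a 5-cycle (1 4 10 8 6).
Since the cycle has length 5, p^26 acts on it the same as p^1 (26 mod 5 = 1).
Advancing 1 step from 8: 8 → 6.

6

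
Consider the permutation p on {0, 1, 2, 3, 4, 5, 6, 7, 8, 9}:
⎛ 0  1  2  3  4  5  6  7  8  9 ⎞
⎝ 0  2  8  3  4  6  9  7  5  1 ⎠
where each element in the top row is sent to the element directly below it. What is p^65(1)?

Tracing 1 → 2 → … returns to 1 after 6 steps, so 1 lies in a 6-cycle (1, 2, 8, 5, 6, 9).
Powers repeat with period 6 on this cycle, and 65 mod 6 = 5, so p^65(1) = p^5(1).
Stepping 5 places around the cycle: 1 → 2 → 8 → 5 → 6 → 9.

9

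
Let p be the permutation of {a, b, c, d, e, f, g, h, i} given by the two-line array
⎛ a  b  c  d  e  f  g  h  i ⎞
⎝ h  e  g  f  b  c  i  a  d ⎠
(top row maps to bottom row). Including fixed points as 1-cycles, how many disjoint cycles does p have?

3

The cycle decomposition is (a, h)(b, e)(c, g, i, d, f), which has 3 cycles (counting 1-cycles).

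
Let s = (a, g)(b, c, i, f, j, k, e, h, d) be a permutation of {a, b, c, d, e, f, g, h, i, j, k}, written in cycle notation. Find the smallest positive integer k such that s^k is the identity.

18

The disjoint cycles have lengths 9, 2.
Since disjoint cycles commute, ord(s) = lcm(9, 2) = 18.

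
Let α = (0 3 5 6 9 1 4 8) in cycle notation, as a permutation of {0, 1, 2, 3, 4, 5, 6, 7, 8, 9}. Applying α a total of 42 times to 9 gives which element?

9 lies in the 8-cycle (0 3 5 6 9 1 4 8).
Since the cycle has length 8, α^42 acts on it the same as α^2 (42 mod 8 = 2).
Stepping 2 places around the cycle: 9 → 1 → 4.

4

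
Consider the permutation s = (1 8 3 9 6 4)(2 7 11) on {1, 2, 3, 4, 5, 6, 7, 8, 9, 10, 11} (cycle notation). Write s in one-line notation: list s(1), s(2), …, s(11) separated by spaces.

Reading each image from the cycles: 1→8, 2→7, 3→9, 4→1, 5→5, 6→4, 7→11, 8→3, 9→6, 10→10, 11→2.
So the one-line form is 8 7 9 1 5 4 11 3 6 10 2.

8 7 9 1 5 4 11 3 6 10 2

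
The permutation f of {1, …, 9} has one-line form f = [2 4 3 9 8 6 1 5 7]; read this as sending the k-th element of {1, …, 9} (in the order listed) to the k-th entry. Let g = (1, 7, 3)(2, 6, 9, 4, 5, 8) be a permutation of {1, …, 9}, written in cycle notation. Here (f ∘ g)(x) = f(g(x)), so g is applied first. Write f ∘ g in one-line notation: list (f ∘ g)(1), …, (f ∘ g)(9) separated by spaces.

Chase each element through g then f: 1 → 7 → 1; 2 → 6 → 6; 3 → 1 → 2; 4 → 5 → 8; 5 → 8 → 5; 6 → 9 → 7; 7 → 3 → 3; 8 → 2 → 4; 9 → 4 → 9.
Collecting the images, f ∘ g = [1 6 2 8 5 7 3 4 9].

1 6 2 8 5 7 3 4 9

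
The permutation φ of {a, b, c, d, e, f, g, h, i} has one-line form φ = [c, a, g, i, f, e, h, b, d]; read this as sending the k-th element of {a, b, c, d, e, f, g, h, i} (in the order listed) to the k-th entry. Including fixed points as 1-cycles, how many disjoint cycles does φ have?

The cycle decomposition is (a c g h b)(d i)(e f), which has 3 cycles (counting 1-cycles).

3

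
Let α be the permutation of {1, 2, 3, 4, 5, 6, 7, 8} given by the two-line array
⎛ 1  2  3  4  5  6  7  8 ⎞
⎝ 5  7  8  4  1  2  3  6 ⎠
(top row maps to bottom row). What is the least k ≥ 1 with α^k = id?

The disjoint-cycle form of α has cycle lengths 5, 2, 1.
The order of α is the least common multiple of its cycle lengths: lcm(5, 2) = 10.

10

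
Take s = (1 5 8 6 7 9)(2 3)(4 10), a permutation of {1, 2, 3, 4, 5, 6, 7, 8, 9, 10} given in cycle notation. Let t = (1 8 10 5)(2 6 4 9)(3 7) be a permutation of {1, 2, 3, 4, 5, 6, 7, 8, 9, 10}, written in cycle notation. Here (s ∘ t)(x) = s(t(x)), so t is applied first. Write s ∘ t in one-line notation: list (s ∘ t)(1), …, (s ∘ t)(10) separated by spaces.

6 7 9 1 5 10 2 4 3 8

For each element, apply t then s: 1 → 8 → 6; 2 → 6 → 7; 3 → 7 → 9; 4 → 9 → 1; 5 → 1 → 5; 6 → 4 → 10; 7 → 3 → 2; 8 → 10 → 4; 9 → 2 → 3; 10 → 5 → 8.
Collecting the images, s ∘ t = [6 7 9 1 5 10 2 4 3 8].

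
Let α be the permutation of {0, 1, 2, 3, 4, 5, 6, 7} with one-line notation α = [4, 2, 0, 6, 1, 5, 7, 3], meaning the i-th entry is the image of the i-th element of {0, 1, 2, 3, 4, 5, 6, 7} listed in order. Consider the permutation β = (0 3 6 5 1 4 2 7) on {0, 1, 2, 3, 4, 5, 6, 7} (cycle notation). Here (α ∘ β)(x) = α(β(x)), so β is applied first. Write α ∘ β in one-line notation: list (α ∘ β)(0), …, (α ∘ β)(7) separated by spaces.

(α ∘ β)(x) = α(β(x)). Computing each image: α(β(0)) = α(3) = 6, α(β(1)) = α(4) = 1, α(β(2)) = α(7) = 3, α(β(3)) = α(6) = 7, α(β(4)) = α(2) = 0, α(β(5)) = α(1) = 2, α(β(6)) = α(5) = 5, α(β(7)) = α(0) = 4.
Hence α ∘ β = [6 1 3 7 0 2 5 4].

6 1 3 7 0 2 5 4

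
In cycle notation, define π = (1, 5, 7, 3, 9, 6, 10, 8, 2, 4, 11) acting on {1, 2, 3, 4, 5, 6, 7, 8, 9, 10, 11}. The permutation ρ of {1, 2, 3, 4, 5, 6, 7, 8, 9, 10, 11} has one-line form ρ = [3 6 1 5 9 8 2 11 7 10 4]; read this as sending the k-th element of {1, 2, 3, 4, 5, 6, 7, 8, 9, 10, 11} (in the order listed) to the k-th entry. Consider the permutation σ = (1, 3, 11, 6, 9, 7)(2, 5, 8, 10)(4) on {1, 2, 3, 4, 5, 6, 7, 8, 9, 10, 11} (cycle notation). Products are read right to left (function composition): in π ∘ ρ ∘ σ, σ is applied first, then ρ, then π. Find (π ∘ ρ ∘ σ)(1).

(π ∘ ρ ∘ σ)(1) = π(ρ(σ(1))). σ(1) = 3, then ρ(3) = 1, then π(1) = 5, so the result is 5.

5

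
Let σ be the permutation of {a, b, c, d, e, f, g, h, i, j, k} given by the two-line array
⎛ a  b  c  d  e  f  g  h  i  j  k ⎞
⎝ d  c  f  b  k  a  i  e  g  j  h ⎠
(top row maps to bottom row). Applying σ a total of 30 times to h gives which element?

Tracing h → e → … returns to h after 3 steps, so h lies in a 3-cycle (e, k, h).
Since the cycle has length 3, σ^30 acts on it the same as σ^0 (30 mod 3 = 0).
So σ^30(h) = h.

h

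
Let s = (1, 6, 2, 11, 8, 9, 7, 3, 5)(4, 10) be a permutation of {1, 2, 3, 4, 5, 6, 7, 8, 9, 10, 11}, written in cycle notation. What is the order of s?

The disjoint cycles have lengths 9, 2.
Since disjoint cycles commute, ord(s) = lcm(9, 2) = 18.

18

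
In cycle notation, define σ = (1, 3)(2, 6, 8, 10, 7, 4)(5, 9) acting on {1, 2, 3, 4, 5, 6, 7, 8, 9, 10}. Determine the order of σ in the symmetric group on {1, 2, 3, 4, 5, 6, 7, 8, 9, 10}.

The cycle type of σ is (6, 2, 2).
The order is lcm(6, 2, 2) = 6.

6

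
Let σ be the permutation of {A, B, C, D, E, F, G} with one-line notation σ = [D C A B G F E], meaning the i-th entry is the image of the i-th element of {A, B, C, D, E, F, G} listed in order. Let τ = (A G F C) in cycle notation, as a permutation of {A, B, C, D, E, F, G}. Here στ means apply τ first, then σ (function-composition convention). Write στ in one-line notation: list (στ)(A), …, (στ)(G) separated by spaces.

E C D B G A F

For each element, apply τ then σ: A → G → E; B → B → C; C → A → D; D → D → B; E → E → G; F → C → A; G → F → F.
Collecting the images, στ = [E C D B G A F].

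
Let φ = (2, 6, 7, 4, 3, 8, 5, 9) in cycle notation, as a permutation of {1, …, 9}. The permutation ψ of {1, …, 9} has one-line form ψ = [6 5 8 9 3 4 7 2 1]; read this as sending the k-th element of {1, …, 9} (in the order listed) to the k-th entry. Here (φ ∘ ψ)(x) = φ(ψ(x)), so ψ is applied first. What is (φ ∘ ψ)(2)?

First apply ψ: ψ(2) = 5, then φ(5) = 9. Thus (φ ∘ ψ)(2) = 9.

9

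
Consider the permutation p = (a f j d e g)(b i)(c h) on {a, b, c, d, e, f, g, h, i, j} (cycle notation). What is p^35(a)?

a lies in the 6-cycle (a f j d e g).
Since the cycle has length 6, p^35 acts on it the same as p^5 (35 mod 6 = 5).
Stepping 5 places around the cycle: a → f → j → d → e → g.

g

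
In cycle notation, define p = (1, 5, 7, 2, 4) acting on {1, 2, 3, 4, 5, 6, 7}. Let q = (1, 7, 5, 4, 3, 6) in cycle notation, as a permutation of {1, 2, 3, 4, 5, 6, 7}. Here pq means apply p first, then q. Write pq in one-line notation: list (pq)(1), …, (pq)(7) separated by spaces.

For each element, apply p then q: 1 → 5 → 4; 2 → 4 → 3; 3 → 3 → 6; 4 → 1 → 7; 5 → 7 → 5; 6 → 6 → 1; 7 → 2 → 2.
Collecting the images, pq = [4 3 6 7 5 1 2].

4 3 6 7 5 1 2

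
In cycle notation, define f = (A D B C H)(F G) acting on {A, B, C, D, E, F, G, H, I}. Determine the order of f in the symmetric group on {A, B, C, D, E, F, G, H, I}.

10

The cycle type of f is (5, 2, 1, 1).
The order is lcm(5, 2) = 10.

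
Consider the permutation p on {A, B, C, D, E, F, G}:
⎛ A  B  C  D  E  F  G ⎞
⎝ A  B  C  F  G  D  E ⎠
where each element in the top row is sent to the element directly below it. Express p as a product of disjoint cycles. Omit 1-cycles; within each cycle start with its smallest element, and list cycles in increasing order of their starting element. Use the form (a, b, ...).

Start at D and follow images: D → F → D, giving the cycle (D, F).
Repeating from the next unused element and collecting all non-trivial cycles gives (D, F)(E, G).

(D, F)(E, G)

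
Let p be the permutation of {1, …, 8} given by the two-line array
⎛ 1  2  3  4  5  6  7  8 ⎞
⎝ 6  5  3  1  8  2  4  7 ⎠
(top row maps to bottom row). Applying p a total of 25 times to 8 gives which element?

Tracing 8 → 7 → … returns to 8 after 7 steps, so 8 lies in a 7-cycle (1 6 2 5 8 7 4).
Since the cycle has length 7, p^25 acts on it the same as p^4 (25 mod 7 = 4).
Advancing 4 steps from 8: 8 → 7 → 4 → 1 → 6.

6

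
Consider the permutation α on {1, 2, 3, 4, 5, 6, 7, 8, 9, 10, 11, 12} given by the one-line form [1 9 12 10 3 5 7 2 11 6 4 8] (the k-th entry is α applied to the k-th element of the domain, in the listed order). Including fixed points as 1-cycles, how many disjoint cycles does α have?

The cycle decomposition is (1)(2 9 11 4 10 6 5 3 12 8)(7), which has 3 cycles (counting 1-cycles).

3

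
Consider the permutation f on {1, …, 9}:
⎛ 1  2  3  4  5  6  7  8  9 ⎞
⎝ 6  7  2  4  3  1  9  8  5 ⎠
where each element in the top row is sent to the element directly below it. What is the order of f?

The disjoint-cycle form of f has cycle lengths 5, 2, 1, 1.
The order of f is the least common multiple of its cycle lengths: lcm(5, 2) = 10.

10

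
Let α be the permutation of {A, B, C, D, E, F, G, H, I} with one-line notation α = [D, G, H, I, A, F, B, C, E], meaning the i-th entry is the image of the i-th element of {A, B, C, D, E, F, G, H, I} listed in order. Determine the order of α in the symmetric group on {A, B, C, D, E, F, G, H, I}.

4

Writing α as disjoint cycles, the cycle lengths are 4, 2, 2, 1.
The order of α is the least common multiple of its cycle lengths: lcm(4, 2, 2) = 4.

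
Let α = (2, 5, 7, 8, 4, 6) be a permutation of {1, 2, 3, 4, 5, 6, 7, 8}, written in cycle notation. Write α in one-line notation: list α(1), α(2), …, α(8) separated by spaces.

1 5 3 6 7 2 8 4

Reading each image from the cycles: 1↦1, 2↦5, 3↦3, 4↦6, 5↦7, 6↦2, 7↦8, 8↦4.
Listing these in domain order gives 1 5 3 6 7 2 8 4.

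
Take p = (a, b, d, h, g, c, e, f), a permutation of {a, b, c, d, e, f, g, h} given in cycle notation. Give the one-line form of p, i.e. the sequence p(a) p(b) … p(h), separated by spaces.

Reading each image from the cycles: a→b, b→d, c→e, d→h, e→f, f→a, g→c, h→g.
Listing these in domain order gives b d e h f a c g.

b d e h f a c g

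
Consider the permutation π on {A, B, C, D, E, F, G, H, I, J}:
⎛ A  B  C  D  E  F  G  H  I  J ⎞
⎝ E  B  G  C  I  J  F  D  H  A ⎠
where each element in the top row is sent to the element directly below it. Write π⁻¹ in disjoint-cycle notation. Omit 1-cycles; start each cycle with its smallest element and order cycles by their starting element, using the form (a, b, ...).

(A, J, F, G, C, D, H, I, E)

The cycle decomposition of π is (A, E, I, H, D, C, G, F, J).
The inverse reverses every cycle; in canonical form, π⁻¹ = (A, J, F, G, C, D, H, I, E).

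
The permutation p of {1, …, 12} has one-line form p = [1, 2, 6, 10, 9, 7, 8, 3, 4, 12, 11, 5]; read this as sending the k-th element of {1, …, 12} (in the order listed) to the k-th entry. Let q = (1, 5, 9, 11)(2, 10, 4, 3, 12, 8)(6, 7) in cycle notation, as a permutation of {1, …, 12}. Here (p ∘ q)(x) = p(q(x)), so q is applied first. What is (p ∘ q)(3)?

5

q(3) = 12, then p(12) = 5; composing gives (p ∘ q)(3) = 5.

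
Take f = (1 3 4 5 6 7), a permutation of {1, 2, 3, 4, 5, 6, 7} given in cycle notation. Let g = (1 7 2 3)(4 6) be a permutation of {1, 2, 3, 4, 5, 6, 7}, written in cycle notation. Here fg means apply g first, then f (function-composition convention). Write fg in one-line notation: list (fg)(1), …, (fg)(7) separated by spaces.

For each element, apply g then f: 1 → 7 → 1; 2 → 3 → 4; 3 → 1 → 3; 4 → 6 → 7; 5 → 5 → 6; 6 → 4 → 5; 7 → 2 → 2.
Collecting the images, fg = [1 4 3 7 6 5 2].

1 4 3 7 6 5 2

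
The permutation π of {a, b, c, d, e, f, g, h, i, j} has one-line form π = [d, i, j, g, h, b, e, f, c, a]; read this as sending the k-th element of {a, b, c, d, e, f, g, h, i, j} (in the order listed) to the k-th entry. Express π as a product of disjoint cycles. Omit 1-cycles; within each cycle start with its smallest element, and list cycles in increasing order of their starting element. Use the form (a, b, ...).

Start at a and follow images: a → d → g → e → h → f → b → i → c → j → a, giving the cycle (a, d, g, e, h, f, b, i, c, j).
Continuing from each remaining unvisited element yields (a, d, g, e, h, f, b, i, c, j).

(a, d, g, e, h, f, b, i, c, j)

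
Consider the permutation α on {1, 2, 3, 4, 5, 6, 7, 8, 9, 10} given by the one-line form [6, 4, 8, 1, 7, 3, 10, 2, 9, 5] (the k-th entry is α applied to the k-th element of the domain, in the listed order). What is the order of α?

6

Decomposing into disjoint cycles gives cycle lengths 6, 3, 1.
Since disjoint cycles commute, ord(α) = lcm(6, 3) = 6.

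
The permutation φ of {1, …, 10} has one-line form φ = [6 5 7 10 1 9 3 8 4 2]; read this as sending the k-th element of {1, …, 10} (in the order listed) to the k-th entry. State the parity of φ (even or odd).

In disjoint-cycle form the cycle lengths are 7, 2, 1.
A cycle is odd iff its length is even; φ has 1 even-length cycle, so sgn(φ) = (−1)^1 and φ is odd.

odd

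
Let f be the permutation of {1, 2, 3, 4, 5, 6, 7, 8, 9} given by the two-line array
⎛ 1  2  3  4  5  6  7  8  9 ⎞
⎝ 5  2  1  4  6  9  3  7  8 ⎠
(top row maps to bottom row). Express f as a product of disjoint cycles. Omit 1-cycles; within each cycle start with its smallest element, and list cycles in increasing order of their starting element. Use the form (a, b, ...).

Start at 1 and follow images: 1 → 5 → 6 → 9 → 8 → 7 → 3 → 1, giving the cycle (1, 5, 6, 9, 8, 7, 3).
Continuing from each remaining unvisited element yields (1, 5, 6, 9, 8, 7, 3).

(1, 5, 6, 9, 8, 7, 3)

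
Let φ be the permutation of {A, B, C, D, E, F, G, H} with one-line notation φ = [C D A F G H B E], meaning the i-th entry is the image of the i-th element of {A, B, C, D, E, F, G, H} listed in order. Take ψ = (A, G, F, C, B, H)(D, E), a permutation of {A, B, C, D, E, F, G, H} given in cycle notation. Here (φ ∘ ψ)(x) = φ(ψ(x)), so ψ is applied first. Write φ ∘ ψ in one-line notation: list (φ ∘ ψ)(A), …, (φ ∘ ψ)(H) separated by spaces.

Chase each element through ψ then φ: A → G → B; B → H → E; C → B → D; D → E → G; E → D → F; F → C → A; G → F → H; H → A → C.
So φ ∘ ψ in one-line form is B E D G F A H C.

B E D G F A H C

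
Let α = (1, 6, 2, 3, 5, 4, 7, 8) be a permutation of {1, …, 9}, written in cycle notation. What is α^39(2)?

2 lies in the 8-cycle (1, 6, 2, 3, 5, 4, 7, 8).
Since the cycle has length 8, α^39 acts on it the same as α^7 (39 mod 8 = 7).
Advancing 7 steps from 2: 2 → 3 → 5 → 4 → 7 → 8 → 1 → 6.

6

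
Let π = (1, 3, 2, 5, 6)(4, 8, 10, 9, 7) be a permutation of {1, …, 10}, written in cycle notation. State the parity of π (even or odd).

The cycle lengths are 5, 5.
A cycle of length ℓ contributes ℓ−1 transpositions, so π is a product of 4 + 4 = 8 transpositions — even.

even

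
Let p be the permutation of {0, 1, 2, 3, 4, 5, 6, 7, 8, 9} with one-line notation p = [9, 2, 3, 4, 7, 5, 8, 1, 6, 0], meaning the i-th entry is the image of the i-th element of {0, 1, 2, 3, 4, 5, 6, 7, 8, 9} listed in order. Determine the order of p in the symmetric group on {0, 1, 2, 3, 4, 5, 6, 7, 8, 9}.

The disjoint-cycle form of p has cycle lengths 5, 2, 2, 1.
The order is lcm(5, 2, 2) = 10.

10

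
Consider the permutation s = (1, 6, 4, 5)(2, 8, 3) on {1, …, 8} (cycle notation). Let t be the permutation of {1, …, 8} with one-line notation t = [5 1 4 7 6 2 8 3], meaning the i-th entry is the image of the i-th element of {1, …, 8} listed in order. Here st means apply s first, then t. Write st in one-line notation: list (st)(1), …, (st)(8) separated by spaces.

2 3 1 6 5 7 8 4

(st)(x) = t(s(x)). Computing each image: t(s(1)) = t(6) = 2, t(s(2)) = t(8) = 3, t(s(3)) = t(2) = 1, t(s(4)) = t(5) = 6, t(s(5)) = t(1) = 5, t(s(6)) = t(4) = 7, t(s(7)) = t(7) = 8, t(s(8)) = t(3) = 4.
Hence st = [2 3 1 6 5 7 8 4].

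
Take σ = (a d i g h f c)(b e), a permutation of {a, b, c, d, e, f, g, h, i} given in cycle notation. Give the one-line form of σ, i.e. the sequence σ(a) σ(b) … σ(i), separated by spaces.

d e a i b c h f g

Reading each image from the cycles: a→d, b→e, c→a, d→i, e→b, f→c, g→h, h→f, i→g.
So the one-line form is d e a i b c h f g.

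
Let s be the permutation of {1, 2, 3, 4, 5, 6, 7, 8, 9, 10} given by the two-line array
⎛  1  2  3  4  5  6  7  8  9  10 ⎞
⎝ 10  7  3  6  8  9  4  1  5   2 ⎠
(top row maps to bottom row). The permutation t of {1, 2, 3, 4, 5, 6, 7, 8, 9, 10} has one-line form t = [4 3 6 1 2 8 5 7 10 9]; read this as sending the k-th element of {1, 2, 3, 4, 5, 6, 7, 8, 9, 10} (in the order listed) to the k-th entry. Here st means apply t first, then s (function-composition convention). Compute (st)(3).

9

(st)(3) = s(t(3)). t(3) = 6, then s(6) = 9. So (st)(3) = 9.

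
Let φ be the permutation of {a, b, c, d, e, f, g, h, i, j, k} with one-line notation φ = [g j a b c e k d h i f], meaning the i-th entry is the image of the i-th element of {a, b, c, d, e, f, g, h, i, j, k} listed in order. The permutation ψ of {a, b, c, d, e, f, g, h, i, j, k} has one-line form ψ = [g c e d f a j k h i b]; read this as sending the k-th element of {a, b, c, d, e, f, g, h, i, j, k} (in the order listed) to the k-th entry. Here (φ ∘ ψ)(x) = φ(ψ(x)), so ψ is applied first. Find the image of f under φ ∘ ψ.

ψ(f) = a, then φ(a) = g; composing gives (φ ∘ ψ)(f) = g.

g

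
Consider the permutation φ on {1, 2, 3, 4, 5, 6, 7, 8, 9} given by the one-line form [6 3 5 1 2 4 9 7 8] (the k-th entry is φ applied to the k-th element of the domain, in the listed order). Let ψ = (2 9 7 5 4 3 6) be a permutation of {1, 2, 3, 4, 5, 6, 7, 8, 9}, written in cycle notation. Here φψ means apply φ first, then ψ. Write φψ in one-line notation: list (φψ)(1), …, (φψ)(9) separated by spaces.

For each element, apply φ then ψ: 1 → 6 → 2; 2 → 3 → 6; 3 → 5 → 4; 4 → 1 → 1; 5 → 2 → 9; 6 → 4 → 3; 7 → 9 → 7; 8 → 7 → 5; 9 → 8 → 8.
Collecting the images, φψ = [2 6 4 1 9 3 7 5 8].

2 6 4 1 9 3 7 5 8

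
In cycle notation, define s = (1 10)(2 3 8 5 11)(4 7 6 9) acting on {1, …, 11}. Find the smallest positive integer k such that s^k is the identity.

20

The disjoint cycles have lengths 5, 4, 2.
Since disjoint cycles commute, ord(s) = lcm(5, 4, 2) = 20.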